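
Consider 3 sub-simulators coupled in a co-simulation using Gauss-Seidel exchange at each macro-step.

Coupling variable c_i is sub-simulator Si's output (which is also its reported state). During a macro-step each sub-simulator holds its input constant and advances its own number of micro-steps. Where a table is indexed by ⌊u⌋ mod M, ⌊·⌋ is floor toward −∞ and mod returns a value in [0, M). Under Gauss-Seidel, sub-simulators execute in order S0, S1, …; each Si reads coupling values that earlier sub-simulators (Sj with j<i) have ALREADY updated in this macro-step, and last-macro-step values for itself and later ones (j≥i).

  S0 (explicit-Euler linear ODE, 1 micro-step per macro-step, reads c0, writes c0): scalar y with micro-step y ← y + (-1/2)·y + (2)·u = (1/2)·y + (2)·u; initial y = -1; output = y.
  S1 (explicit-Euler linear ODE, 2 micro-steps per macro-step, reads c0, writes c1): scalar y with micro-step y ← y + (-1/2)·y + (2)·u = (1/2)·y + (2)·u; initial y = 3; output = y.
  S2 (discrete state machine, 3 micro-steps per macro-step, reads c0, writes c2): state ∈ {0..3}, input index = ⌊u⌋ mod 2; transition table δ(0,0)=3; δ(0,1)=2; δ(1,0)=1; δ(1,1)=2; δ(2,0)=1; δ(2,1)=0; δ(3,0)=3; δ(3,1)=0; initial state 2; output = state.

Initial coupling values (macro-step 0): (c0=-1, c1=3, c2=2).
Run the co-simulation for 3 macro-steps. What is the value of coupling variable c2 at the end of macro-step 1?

macro 1: S0 reads c0=-1 → after 1×micro: -5/2; S1 reads c0=-5/2 → after 2×micro: -27/4; S2 reads c0=-5/2 → after 3×micro: 0 ⇒ (c0=-5/2, c1=-27/4, c2=0)
macro 2: S0 reads c0=-5/2 → after 1×micro: -25/4; S1 reads c0=-25/4 → after 2×micro: -327/16; S2 reads c0=-25/4 → after 3×micro: 2 ⇒ (c0=-25/4, c1=-327/16, c2=2)
macro 3: S0 reads c0=-25/4 → after 1×micro: -125/8; S1 reads c0=-125/8 → after 2×micro: -3327/64; S2 reads c0=-125/8 → after 3×micro: 1 ⇒ (c0=-125/8, c1=-3327/64, c2=1)

c2 at macro-step 1 = 0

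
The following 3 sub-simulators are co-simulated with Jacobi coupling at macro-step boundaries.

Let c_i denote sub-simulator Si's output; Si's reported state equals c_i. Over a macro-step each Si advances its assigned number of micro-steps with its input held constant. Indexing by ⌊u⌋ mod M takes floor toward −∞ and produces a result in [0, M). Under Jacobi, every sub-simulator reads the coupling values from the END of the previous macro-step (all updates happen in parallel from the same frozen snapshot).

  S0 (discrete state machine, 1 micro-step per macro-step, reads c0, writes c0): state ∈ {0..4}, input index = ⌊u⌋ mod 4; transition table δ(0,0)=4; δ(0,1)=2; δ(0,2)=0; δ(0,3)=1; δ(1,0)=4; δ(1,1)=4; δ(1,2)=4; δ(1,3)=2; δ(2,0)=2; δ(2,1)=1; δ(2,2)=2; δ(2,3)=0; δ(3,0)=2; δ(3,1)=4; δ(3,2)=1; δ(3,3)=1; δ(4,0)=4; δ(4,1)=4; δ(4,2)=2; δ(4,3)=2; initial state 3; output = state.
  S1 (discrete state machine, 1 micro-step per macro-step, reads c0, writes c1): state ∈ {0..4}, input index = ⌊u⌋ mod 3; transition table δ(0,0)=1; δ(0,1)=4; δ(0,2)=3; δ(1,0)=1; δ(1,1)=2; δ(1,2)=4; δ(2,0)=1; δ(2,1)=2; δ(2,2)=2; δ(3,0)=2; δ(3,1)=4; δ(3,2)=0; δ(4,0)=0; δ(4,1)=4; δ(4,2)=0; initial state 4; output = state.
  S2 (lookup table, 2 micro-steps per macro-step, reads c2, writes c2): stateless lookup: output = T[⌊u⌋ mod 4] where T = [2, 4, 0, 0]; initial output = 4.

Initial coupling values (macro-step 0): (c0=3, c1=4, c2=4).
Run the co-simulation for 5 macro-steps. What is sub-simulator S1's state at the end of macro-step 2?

macro 1: S0 reads c0=3 → after 1×micro: 1; S1 reads c0=3 → after 1×micro: 0; S2 reads c2=4 → after 2×micro: 2 ⇒ (c0=1, c1=0, c2=2)
macro 2: S0 reads c0=1 → after 1×micro: 4; S1 reads c0=1 → after 1×micro: 4; S2 reads c2=2 → after 2×micro: 0 ⇒ (c0=4, c1=4, c2=0)
macro 3: S0 reads c0=4 → after 1×micro: 4; S1 reads c0=4 → after 1×micro: 4; S2 reads c2=0 → after 2×micro: 2 ⇒ (c0=4, c1=4, c2=2)
macro 4: S0 reads c0=4 → after 1×micro: 4; S1 reads c0=4 → after 1×micro: 4; S2 reads c2=2 → after 2×micro: 0 ⇒ (c0=4, c1=4, c2=0)
macro 5: S0 reads c0=4 → after 1×micro: 4; S1 reads c0=4 → after 1×micro: 4; S2 reads c2=0 → after 2×micro: 2 ⇒ (c0=4, c1=4, c2=2)

S1 state at macro-step 2 = 4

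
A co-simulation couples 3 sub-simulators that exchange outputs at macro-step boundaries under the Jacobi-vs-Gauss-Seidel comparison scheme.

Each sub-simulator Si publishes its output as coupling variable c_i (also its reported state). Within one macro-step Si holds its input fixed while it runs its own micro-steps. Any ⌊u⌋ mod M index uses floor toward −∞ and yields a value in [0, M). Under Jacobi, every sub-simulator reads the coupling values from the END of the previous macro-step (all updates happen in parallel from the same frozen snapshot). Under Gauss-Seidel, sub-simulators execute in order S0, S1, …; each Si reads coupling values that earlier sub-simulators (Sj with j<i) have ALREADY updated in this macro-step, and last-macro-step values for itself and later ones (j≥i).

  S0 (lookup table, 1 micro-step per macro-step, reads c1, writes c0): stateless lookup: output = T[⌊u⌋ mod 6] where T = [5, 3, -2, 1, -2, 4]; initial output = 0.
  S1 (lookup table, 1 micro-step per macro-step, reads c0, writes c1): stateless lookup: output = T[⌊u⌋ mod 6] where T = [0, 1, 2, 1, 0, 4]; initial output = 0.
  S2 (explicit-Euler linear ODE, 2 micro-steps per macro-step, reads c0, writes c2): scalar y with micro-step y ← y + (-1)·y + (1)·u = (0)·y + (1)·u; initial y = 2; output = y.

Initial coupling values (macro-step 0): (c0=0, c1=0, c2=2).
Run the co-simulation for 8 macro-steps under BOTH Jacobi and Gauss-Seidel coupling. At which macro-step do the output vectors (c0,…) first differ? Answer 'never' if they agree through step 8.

first divergence at macro-step: 1

[Jacobi] macro 1: S0 reads c1=0 → after 1×micro: 5; S1 reads c0=0 → after 1×micro: 0; S2 reads c0=0 → after 2×micro: 0 ⇒ (c0=5, c1=0, c2=0)
[Jacobi] macro 2: S0 reads c1=0 → after 1×micro: 5; S1 reads c0=5 → after 1×micro: 4; S2 reads c0=5 → after 2×micro: 5 ⇒ (c0=5, c1=4, c2=5)
[Jacobi] macro 3: S0 reads c1=4 → after 1×micro: -2; S1 reads c0=5 → after 1×micro: 4; S2 reads c0=5 → after 2×micro: 5 ⇒ (c0=-2, c1=4, c2=5)
[Jacobi] macro 4: S0 reads c1=4 → after 1×micro: -2; S1 reads c0=-2 → after 1×micro: 0; S2 reads c0=-2 → after 2×micro: -2 ⇒ (c0=-2, c1=0, c2=-2)
[Jacobi] macro 5: S0 reads c1=0 → after 1×micro: 5; S1 reads c0=-2 → after 1×micro: 0; S2 reads c0=-2 → after 2×micro: -2 ⇒ (c0=5, c1=0, c2=-2)
[Jacobi] macro 6: S0 reads c1=0 → after 1×micro: 5; S1 reads c0=5 → after 1×micro: 4; S2 reads c0=5 → after 2×micro: 5 ⇒ (c0=5, c1=4, c2=5)
[Jacobi] macro 7: S0 reads c1=4 → after 1×micro: -2; S1 reads c0=5 → after 1×micro: 4; S2 reads c0=5 → after 2×micro: 5 ⇒ (c0=-2, c1=4, c2=5)
[Jacobi] macro 8: S0 reads c1=4 → after 1×micro: -2; S1 reads c0=-2 → after 1×micro: 0; S2 reads c0=-2 → after 2×micro: -2 ⇒ (c0=-2, c1=0, c2=-2)
[Gauss-Seidel] macro 1: S0 reads c1=0 → after 1×micro: 5; S1 reads c0=5 → after 1×micro: 4; S2 reads c0=5 → after 2×micro: 5 ⇒ (c0=5, c1=4, c2=5)
[Gauss-Seidel] macro 2: S0 reads c1=4 → after 1×micro: -2; S1 reads c0=-2 → after 1×micro: 0; S2 reads c0=-2 → after 2×micro: -2 ⇒ (c0=-2, c1=0, c2=-2)
[Gauss-Seidel] macro 3: S0 reads c1=0 → after 1×micro: 5; S1 reads c0=5 → after 1×micro: 4; S2 reads c0=5 → after 2×micro: 5 ⇒ (c0=5, c1=4, c2=5)
[Gauss-Seidel] macro 4: S0 reads c1=4 → after 1×micro: -2; S1 reads c0=-2 → after 1×micro: 0; S2 reads c0=-2 → after 2×micro: -2 ⇒ (c0=-2, c1=0, c2=-2)
[Gauss-Seidel] macro 5: S0 reads c1=0 → after 1×micro: 5; S1 reads c0=5 → after 1×micro: 4; S2 reads c0=5 → after 2×micro: 5 ⇒ (c0=5, c1=4, c2=5)
[Gauss-Seidel] macro 6: S0 reads c1=4 → after 1×micro: -2; S1 reads c0=-2 → after 1×micro: 0; S2 reads c0=-2 → after 2×micro: -2 ⇒ (c0=-2, c1=0, c2=-2)
[Gauss-Seidel] macro 7: S0 reads c1=0 → after 1×micro: 5; S1 reads c0=5 → after 1×micro: 4; S2 reads c0=5 → after 2×micro: 5 ⇒ (c0=5, c1=4, c2=5)
[Gauss-Seidel] macro 8: S0 reads c1=4 → after 1×micro: -2; S1 reads c0=-2 → after 1×micro: 0; S2 reads c0=-2 → after 2×micro: -2 ⇒ (c0=-2, c1=0, c2=-2)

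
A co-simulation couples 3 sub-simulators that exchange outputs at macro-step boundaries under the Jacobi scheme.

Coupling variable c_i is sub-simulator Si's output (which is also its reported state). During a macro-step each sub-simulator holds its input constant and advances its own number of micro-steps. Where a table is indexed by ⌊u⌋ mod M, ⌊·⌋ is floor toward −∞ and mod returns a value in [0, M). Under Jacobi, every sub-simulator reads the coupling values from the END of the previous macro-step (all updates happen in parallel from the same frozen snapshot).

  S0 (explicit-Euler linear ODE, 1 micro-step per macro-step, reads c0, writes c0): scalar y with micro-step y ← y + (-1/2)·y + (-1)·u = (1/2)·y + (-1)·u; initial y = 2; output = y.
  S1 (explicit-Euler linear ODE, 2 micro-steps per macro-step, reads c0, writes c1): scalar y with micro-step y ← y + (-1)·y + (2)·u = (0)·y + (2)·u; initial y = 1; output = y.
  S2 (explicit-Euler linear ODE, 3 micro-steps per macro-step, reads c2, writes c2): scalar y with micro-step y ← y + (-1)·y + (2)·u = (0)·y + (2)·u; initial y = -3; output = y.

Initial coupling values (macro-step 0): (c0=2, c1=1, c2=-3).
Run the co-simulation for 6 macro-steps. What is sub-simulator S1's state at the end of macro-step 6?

macro 1: S0 reads c0=2 → after 1×micro: -1; S1 reads c0=2 → after 2×micro: 4; S2 reads c2=-3 → after 3×micro: -6 ⇒ (c0=-1, c1=4, c2=-6)
macro 2: S0 reads c0=-1 → after 1×micro: 1/2; S1 reads c0=-1 → after 2×micro: -2; S2 reads c2=-6 → after 3×micro: -12 ⇒ (c0=1/2, c1=-2, c2=-12)
macro 3: S0 reads c0=1/2 → after 1×micro: -1/4; S1 reads c0=1/2 → after 2×micro: 1; S2 reads c2=-12 → after 3×micro: -24 ⇒ (c0=-1/4, c1=1, c2=-24)
macro 4: S0 reads c0=-1/4 → after 1×micro: 1/8; S1 reads c0=-1/4 → after 2×micro: -1/2; S2 reads c2=-24 → after 3×micro: -48 ⇒ (c0=1/8, c1=-1/2, c2=-48)
macro 5: S0 reads c0=1/8 → after 1×micro: -1/16; S1 reads c0=1/8 → after 2×micro: 1/4; S2 reads c2=-48 → after 3×micro: -96 ⇒ (c0=-1/16, c1=1/4, c2=-96)
macro 6: S0 reads c0=-1/16 → after 1×micro: 1/32; S1 reads c0=-1/16 → after 2×micro: -1/8; S2 reads c2=-96 → after 3×micro: -192 ⇒ (c0=1/32, c1=-1/8, c2=-192)

S1 state at macro-step 6 = -1/8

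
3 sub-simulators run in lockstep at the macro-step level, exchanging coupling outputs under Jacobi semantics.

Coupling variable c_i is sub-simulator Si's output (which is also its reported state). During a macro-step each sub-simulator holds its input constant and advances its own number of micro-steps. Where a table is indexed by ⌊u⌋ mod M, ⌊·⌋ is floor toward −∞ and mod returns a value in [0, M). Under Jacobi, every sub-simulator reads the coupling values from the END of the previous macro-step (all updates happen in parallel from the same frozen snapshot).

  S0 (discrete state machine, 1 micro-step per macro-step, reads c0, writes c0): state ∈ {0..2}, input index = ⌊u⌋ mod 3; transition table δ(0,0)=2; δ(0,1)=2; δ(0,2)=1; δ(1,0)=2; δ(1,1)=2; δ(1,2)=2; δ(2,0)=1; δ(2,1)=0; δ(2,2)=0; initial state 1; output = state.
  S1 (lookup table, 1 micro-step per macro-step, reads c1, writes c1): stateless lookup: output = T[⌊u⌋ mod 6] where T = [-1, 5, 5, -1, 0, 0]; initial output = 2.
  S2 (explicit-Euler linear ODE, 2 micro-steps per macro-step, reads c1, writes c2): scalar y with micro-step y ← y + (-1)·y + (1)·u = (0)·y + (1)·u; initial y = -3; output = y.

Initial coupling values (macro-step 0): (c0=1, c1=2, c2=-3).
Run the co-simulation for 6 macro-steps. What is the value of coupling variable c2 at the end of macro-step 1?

c2 at macro-step 1 = 2

macro 1: S0 reads c0=1 → after 1×micro: 2; S1 reads c1=2 → after 1×micro: 5; S2 reads c1=2 → after 2×micro: 2 ⇒ (c0=2, c1=5, c2=2)
macro 2: S0 reads c0=2 → after 1×micro: 0; S1 reads c1=5 → after 1×micro: 0; S2 reads c1=5 → after 2×micro: 5 ⇒ (c0=0, c1=0, c2=5)
macro 3: S0 reads c0=0 → after 1×micro: 2; S1 reads c1=0 → after 1×micro: -1; S2 reads c1=0 → after 2×micro: 0 ⇒ (c0=2, c1=-1, c2=0)
macro 4: S0 reads c0=2 → after 1×micro: 0; S1 reads c1=-1 → after 1×micro: 0; S2 reads c1=-1 → after 2×micro: -1 ⇒ (c0=0, c1=0, c2=-1)
macro 5: S0 reads c0=0 → after 1×micro: 2; S1 reads c1=0 → after 1×micro: -1; S2 reads c1=0 → after 2×micro: 0 ⇒ (c0=2, c1=-1, c2=0)
macro 6: S0 reads c0=2 → after 1×micro: 0; S1 reads c1=-1 → after 1×micro: 0; S2 reads c1=-1 → after 2×micro: -1 ⇒ (c0=0, c1=0, c2=-1)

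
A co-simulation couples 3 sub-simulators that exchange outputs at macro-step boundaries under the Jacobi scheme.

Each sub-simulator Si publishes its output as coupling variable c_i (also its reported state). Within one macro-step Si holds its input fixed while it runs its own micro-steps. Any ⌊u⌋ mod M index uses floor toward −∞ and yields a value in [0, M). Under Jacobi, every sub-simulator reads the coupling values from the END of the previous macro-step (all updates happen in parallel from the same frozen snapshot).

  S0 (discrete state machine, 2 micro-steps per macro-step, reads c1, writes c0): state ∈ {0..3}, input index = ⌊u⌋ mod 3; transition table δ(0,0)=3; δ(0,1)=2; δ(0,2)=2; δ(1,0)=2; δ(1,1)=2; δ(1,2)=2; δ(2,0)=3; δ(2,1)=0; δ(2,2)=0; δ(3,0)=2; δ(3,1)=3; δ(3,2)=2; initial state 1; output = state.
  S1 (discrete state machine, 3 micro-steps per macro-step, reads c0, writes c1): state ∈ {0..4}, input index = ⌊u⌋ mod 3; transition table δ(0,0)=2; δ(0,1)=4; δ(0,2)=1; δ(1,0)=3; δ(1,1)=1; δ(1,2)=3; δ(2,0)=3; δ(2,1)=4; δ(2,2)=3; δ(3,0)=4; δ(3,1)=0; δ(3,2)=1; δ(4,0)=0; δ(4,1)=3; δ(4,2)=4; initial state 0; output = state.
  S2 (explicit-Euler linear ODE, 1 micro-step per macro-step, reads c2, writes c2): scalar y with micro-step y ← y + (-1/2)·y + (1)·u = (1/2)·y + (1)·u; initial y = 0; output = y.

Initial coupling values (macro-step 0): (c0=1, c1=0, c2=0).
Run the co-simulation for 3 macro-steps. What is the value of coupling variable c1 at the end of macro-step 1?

c1 at macro-step 1 = 0

macro 1: S0 reads c1=0 → after 2×micro: 3; S1 reads c0=1 → after 3×micro: 0; S2 reads c2=0 → after 1×micro: 0 ⇒ (c0=3, c1=0, c2=0)
macro 2: S0 reads c1=0 → after 2×micro: 3; S1 reads c0=3 → after 3×micro: 4; S2 reads c2=0 → after 1×micro: 0 ⇒ (c0=3, c1=4, c2=0)
macro 3: S0 reads c1=4 → after 2×micro: 3; S1 reads c0=3 → after 3×micro: 3; S2 reads c2=0 → after 1×micro: 0 ⇒ (c0=3, c1=3, c2=0)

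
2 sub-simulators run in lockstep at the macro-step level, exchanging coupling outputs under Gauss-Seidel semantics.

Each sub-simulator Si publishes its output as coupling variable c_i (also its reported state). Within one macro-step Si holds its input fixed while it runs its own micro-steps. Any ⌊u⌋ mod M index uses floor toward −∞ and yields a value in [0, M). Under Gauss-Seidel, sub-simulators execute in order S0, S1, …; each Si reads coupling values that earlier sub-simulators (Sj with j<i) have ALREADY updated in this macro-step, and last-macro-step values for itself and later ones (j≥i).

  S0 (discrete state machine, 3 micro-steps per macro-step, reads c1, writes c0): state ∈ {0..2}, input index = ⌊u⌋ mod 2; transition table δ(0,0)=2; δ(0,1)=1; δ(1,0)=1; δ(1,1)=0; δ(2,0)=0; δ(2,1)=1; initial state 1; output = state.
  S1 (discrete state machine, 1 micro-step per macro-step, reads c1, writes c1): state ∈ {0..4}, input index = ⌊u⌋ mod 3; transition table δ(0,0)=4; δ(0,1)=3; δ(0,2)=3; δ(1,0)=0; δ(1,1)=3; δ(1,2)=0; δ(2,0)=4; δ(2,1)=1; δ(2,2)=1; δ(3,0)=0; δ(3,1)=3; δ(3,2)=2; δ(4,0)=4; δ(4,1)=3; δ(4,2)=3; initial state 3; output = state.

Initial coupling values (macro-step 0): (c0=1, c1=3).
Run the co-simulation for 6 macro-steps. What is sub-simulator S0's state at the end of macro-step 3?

macro 1: S0 reads c1=3 → after 3×micro: 0; S1 reads c1=3 → after 1×micro: 0 ⇒ (c0=0, c1=0)
macro 2: S0 reads c1=0 → after 3×micro: 2; S1 reads c1=0 → after 1×micro: 4 ⇒ (c0=2, c1=4)
macro 3: S0 reads c1=4 → after 3×micro: 0; S1 reads c1=4 → after 1×micro: 3 ⇒ (c0=0, c1=3)
macro 4: S0 reads c1=3 → after 3×micro: 1; S1 reads c1=3 → after 1×micro: 0 ⇒ (c0=1, c1=0)
macro 5: S0 reads c1=0 → after 3×micro: 1; S1 reads c1=0 → after 1×micro: 4 ⇒ (c0=1, c1=4)
macro 6: S0 reads c1=4 → after 3×micro: 1; S1 reads c1=4 → after 1×micro: 3 ⇒ (c0=1, c1=3)

S0 state at macro-step 3 = 0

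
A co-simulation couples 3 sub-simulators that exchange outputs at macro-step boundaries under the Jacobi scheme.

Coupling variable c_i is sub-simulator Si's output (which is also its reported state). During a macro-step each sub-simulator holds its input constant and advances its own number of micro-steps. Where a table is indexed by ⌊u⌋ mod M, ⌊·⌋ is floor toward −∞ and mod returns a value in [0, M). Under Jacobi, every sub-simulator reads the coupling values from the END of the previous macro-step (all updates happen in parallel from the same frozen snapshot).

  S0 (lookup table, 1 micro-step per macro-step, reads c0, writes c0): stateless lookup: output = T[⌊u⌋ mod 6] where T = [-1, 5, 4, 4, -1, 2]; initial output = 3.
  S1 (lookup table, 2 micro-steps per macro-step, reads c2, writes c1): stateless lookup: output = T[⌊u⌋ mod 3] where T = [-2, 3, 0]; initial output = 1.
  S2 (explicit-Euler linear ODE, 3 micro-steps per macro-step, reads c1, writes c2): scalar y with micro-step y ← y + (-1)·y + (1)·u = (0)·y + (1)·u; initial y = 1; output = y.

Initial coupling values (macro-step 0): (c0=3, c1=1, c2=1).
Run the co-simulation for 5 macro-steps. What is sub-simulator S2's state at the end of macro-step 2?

macro 1: S0 reads c0=3 → after 1×micro: 4; S1 reads c2=1 → after 2×micro: 3; S2 reads c1=1 → after 3×micro: 1 ⇒ (c0=4, c1=3, c2=1)
macro 2: S0 reads c0=4 → after 1×micro: -1; S1 reads c2=1 → after 2×micro: 3; S2 reads c1=3 → after 3×micro: 3 ⇒ (c0=-1, c1=3, c2=3)
macro 3: S0 reads c0=-1 → after 1×micro: 2; S1 reads c2=3 → after 2×micro: -2; S2 reads c1=3 → after 3×micro: 3 ⇒ (c0=2, c1=-2, c2=3)
macro 4: S0 reads c0=2 → after 1×micro: 4; S1 reads c2=3 → after 2×micro: -2; S2 reads c1=-2 → after 3×micro: -2 ⇒ (c0=4, c1=-2, c2=-2)
macro 5: S0 reads c0=4 → after 1×micro: -1; S1 reads c2=-2 → after 2×micro: 3; S2 reads c1=-2 → after 3×micro: -2 ⇒ (c0=-1, c1=3, c2=-2)

S2 state at macro-step 2 = 3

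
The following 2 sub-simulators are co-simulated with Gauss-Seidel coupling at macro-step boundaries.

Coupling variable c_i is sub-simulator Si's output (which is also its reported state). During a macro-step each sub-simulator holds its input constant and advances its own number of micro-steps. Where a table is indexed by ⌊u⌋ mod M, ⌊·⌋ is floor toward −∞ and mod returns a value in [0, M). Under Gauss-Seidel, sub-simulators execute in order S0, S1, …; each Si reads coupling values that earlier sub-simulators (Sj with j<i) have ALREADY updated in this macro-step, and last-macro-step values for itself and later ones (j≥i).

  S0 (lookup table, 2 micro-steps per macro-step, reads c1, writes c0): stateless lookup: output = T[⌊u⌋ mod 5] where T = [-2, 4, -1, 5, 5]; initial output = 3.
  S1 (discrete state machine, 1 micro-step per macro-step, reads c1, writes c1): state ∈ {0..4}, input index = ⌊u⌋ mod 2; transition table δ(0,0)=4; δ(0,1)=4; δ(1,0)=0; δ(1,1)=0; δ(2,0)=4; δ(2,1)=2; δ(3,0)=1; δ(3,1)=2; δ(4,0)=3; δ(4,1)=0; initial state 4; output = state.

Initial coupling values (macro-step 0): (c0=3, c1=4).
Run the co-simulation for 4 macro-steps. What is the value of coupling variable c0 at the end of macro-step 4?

c0 at macro-step 4 = 5

macro 1: S0 reads c1=4 → after 2×micro: 5; S1 reads c1=4 → after 1×micro: 3 ⇒ (c0=5, c1=3)
macro 2: S0 reads c1=3 → after 2×micro: 5; S1 reads c1=3 → after 1×micro: 2 ⇒ (c0=5, c1=2)
macro 3: S0 reads c1=2 → after 2×micro: -1; S1 reads c1=2 → after 1×micro: 4 ⇒ (c0=-1, c1=4)
macro 4: S0 reads c1=4 → after 2×micro: 5; S1 reads c1=4 → after 1×micro: 3 ⇒ (c0=5, c1=3)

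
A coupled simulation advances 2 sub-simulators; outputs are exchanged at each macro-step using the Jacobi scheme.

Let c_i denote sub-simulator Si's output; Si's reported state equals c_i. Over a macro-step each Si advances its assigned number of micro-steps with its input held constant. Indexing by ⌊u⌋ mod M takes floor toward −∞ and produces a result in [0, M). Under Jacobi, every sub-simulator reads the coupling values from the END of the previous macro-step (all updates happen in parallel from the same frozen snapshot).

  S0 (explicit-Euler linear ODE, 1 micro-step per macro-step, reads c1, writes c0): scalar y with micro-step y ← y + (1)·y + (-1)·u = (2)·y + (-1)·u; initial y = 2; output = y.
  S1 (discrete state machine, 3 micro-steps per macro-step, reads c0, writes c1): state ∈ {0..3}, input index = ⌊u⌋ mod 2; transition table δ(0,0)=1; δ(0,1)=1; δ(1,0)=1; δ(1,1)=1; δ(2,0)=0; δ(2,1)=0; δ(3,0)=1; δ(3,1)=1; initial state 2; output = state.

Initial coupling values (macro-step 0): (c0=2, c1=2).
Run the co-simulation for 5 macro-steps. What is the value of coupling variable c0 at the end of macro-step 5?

c0 at macro-step 5 = 17

macro 1: S0 reads c1=2 → after 1×micro: 2; S1 reads c0=2 → after 3×micro: 1 ⇒ (c0=2, c1=1)
macro 2: S0 reads c1=1 → after 1×micro: 3; S1 reads c0=2 → after 3×micro: 1 ⇒ (c0=3, c1=1)
macro 3: S0 reads c1=1 → after 1×micro: 5; S1 reads c0=3 → after 3×micro: 1 ⇒ (c0=5, c1=1)
macro 4: S0 reads c1=1 → after 1×micro: 9; S1 reads c0=5 → after 3×micro: 1 ⇒ (c0=9, c1=1)
macro 5: S0 reads c1=1 → after 1×micro: 17; S1 reads c0=9 → after 3×micro: 1 ⇒ (c0=17, c1=1)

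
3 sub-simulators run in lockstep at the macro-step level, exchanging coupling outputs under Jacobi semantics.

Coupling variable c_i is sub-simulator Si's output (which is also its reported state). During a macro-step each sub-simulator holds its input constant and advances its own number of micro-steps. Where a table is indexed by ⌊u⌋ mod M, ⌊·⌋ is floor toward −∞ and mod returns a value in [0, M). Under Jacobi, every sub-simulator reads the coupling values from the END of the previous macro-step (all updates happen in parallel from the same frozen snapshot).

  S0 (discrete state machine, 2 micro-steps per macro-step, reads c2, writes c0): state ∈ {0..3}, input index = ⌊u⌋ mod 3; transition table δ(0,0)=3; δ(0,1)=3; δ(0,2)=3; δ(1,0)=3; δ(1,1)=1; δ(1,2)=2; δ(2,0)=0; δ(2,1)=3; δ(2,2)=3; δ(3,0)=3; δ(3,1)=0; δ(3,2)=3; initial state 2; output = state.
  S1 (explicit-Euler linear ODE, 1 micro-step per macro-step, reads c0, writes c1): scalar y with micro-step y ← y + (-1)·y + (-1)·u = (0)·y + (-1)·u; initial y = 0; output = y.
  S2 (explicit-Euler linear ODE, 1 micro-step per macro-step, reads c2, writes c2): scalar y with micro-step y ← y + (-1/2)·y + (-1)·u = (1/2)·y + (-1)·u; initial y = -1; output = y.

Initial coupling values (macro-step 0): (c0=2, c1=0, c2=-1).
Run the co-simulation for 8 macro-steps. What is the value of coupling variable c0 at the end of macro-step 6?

macro 1: S0 reads c2=-1 → after 2×micro: 3; S1 reads c0=2 → after 1×micro: -2; S2 reads c2=-1 → after 1×micro: 1/2 ⇒ (c0=3, c1=-2, c2=1/2)
macro 2: S0 reads c2=1/2 → after 2×micro: 3; S1 reads c0=3 → after 1×micro: -3; S2 reads c2=1/2 → after 1×micro: -1/4 ⇒ (c0=3, c1=-3, c2=-1/4)
macro 3: S0 reads c2=-1/4 → after 2×micro: 3; S1 reads c0=3 → after 1×micro: -3; S2 reads c2=-1/4 → after 1×micro: 1/8 ⇒ (c0=3, c1=-3, c2=1/8)
macro 4: S0 reads c2=1/8 → after 2×micro: 3; S1 reads c0=3 → after 1×micro: -3; S2 reads c2=1/8 → after 1×micro: -1/16 ⇒ (c0=3, c1=-3, c2=-1/16)
macro 5: S0 reads c2=-1/16 → after 2×micro: 3; S1 reads c0=3 → after 1×micro: -3; S2 reads c2=-1/16 → after 1×micro: 1/32 ⇒ (c0=3, c1=-3, c2=1/32)
macro 6: S0 reads c2=1/32 → after 2×micro: 3; S1 reads c0=3 → after 1×micro: -3; S2 reads c2=1/32 → after 1×micro: -1/64 ⇒ (c0=3, c1=-3, c2=-1/64)
macro 7: S0 reads c2=-1/64 → after 2×micro: 3; S1 reads c0=3 → after 1×micro: -3; S2 reads c2=-1/64 → after 1×micro: 1/128 ⇒ (c0=3, c1=-3, c2=1/128)
macro 8: S0 reads c2=1/128 → after 2×micro: 3; S1 reads c0=3 → after 1×micro: -3; S2 reads c2=1/128 → after 1×micro: -1/256 ⇒ (c0=3, c1=-3, c2=-1/256)

c0 at macro-step 6 = 3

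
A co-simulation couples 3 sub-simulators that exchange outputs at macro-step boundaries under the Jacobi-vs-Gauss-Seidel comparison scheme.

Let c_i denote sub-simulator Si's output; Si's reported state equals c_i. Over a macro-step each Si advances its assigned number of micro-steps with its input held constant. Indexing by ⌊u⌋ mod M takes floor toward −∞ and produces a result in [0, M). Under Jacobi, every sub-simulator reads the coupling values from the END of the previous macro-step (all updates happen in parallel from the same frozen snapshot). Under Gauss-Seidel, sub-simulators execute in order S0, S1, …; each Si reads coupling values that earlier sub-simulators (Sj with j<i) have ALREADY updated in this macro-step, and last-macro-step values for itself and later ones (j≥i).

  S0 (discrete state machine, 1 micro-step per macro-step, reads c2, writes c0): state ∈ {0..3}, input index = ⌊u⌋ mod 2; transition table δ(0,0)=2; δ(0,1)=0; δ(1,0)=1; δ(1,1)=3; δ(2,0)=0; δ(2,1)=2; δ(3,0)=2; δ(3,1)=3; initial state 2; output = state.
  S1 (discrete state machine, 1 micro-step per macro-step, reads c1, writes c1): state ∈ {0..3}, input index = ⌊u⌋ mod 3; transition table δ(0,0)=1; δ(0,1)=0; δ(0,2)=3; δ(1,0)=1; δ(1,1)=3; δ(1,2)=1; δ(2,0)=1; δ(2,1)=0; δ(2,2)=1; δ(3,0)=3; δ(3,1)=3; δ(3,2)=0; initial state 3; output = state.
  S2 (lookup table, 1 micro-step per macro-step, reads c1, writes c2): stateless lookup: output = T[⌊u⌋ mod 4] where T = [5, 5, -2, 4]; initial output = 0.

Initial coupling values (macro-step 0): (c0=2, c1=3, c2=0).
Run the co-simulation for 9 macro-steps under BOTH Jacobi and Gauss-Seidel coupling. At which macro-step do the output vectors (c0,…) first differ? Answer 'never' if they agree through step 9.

first divergence at macro-step: never

[Jacobi] macro 1: S0 reads c2=0 → after 1×micro: 0; S1 reads c1=3 → after 1×micro: 3; S2 reads c1=3 → after 1×micro: 4 ⇒ (c0=0, c1=3, c2=4)
[Jacobi] macro 2: S0 reads c2=4 → after 1×micro: 2; S1 reads c1=3 → after 1×micro: 3; S2 reads c1=3 → after 1×micro: 4 ⇒ (c0=2, c1=3, c2=4)
[Jacobi] macro 3: S0 reads c2=4 → after 1×micro: 0; S1 reads c1=3 → after 1×micro: 3; S2 reads c1=3 → after 1×micro: 4 ⇒ (c0=0, c1=3, c2=4)
[Jacobi] macro 4: S0 reads c2=4 → after 1×micro: 2; S1 reads c1=3 → after 1×micro: 3; S2 reads c1=3 → after 1×micro: 4 ⇒ (c0=2, c1=3, c2=4)
[Jacobi] macro 5: S0 reads c2=4 → after 1×micro: 0; S1 reads c1=3 → after 1×micro: 3; S2 reads c1=3 → after 1×micro: 4 ⇒ (c0=0, c1=3, c2=4)
[Jacobi] macro 6: S0 reads c2=4 → after 1×micro: 2; S1 reads c1=3 → after 1×micro: 3; S2 reads c1=3 → after 1×micro: 4 ⇒ (c0=2, c1=3, c2=4)
[Jacobi] macro 7: S0 reads c2=4 → after 1×micro: 0; S1 reads c1=3 → after 1×micro: 3; S2 reads c1=3 → after 1×micro: 4 ⇒ (c0=0, c1=3, c2=4)
[Jacobi] macro 8: S0 reads c2=4 → after 1×micro: 2; S1 reads c1=3 → after 1×micro: 3; S2 reads c1=3 → after 1×micro: 4 ⇒ (c0=2, c1=3, c2=4)
[Jacobi] macro 9: S0 reads c2=4 → after 1×micro: 0; S1 reads c1=3 → after 1×micro: 3; S2 reads c1=3 → after 1×micro: 4 ⇒ (c0=0, c1=3, c2=4)
[Gauss-Seidel] macro 1: S0 reads c2=0 → after 1×micro: 0; S1 reads c1=3 → after 1×micro: 3; S2 reads c1=3 → after 1×micro: 4 ⇒ (c0=0, c1=3, c2=4)
[Gauss-Seidel] macro 2: S0 reads c2=4 → after 1×micro: 2; S1 reads c1=3 → after 1×micro: 3; S2 reads c1=3 → after 1×micro: 4 ⇒ (c0=2, c1=3, c2=4)
[Gauss-Seidel] macro 3: S0 reads c2=4 → after 1×micro: 0; S1 reads c1=3 → after 1×micro: 3; S2 reads c1=3 → after 1×micro: 4 ⇒ (c0=0, c1=3, c2=4)
[Gauss-Seidel] macro 4: S0 reads c2=4 → after 1×micro: 2; S1 reads c1=3 → after 1×micro: 3; S2 reads c1=3 → after 1×micro: 4 ⇒ (c0=2, c1=3, c2=4)
[Gauss-Seidel] macro 5: S0 reads c2=4 → after 1×micro: 0; S1 reads c1=3 → after 1×micro: 3; S2 reads c1=3 → after 1×micro: 4 ⇒ (c0=0, c1=3, c2=4)
[Gauss-Seidel] macro 6: S0 reads c2=4 → after 1×micro: 2; S1 reads c1=3 → after 1×micro: 3; S2 reads c1=3 → after 1×micro: 4 ⇒ (c0=2, c1=3, c2=4)
[Gauss-Seidel] macro 7: S0 reads c2=4 → after 1×micro: 0; S1 reads c1=3 → after 1×micro: 3; S2 reads c1=3 → after 1×micro: 4 ⇒ (c0=0, c1=3, c2=4)
[Gauss-Seidel] macro 8: S0 reads c2=4 → after 1×micro: 2; S1 reads c1=3 → after 1×micro: 3; S2 reads c1=3 → after 1×micro: 4 ⇒ (c0=2, c1=3, c2=4)
[Gauss-Seidel] macro 9: S0 reads c2=4 → after 1×micro: 0; S1 reads c1=3 → after 1×micro: 3; S2 reads c1=3 → after 1×micro: 4 ⇒ (c0=0, c1=3, c2=4)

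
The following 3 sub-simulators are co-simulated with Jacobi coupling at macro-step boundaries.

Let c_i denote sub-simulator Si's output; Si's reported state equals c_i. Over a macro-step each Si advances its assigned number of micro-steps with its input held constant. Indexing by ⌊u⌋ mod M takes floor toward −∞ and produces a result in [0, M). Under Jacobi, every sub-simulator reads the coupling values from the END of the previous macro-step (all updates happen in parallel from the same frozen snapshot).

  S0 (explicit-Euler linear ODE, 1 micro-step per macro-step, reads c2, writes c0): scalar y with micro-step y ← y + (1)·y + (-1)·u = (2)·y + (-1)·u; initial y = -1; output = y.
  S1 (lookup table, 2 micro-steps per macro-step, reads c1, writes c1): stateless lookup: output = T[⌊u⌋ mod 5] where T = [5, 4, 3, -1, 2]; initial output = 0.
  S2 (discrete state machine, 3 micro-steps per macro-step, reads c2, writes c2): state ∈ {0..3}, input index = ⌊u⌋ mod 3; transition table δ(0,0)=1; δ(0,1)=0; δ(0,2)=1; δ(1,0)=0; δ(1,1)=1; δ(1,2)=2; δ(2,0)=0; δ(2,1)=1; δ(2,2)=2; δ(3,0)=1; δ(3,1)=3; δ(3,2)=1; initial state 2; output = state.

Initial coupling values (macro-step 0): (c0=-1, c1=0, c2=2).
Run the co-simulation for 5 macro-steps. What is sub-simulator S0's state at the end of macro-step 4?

S0 state at macro-step 4 = -46

macro 1: S0 reads c2=2 → after 1×micro: -4; S1 reads c1=0 → after 2×micro: 5; S2 reads c2=2 → after 3×micro: 2 ⇒ (c0=-4, c1=5, c2=2)
macro 2: S0 reads c2=2 → after 1×micro: -10; S1 reads c1=5 → after 2×micro: 5; S2 reads c2=2 → after 3×micro: 2 ⇒ (c0=-10, c1=5, c2=2)
macro 3: S0 reads c2=2 → after 1×micro: -22; S1 reads c1=5 → after 2×micro: 5; S2 reads c2=2 → after 3×micro: 2 ⇒ (c0=-22, c1=5, c2=2)
macro 4: S0 reads c2=2 → after 1×micro: -46; S1 reads c1=5 → after 2×micro: 5; S2 reads c2=2 → after 3×micro: 2 ⇒ (c0=-46, c1=5, c2=2)
macro 5: S0 reads c2=2 → after 1×micro: -94; S1 reads c1=5 → after 2×micro: 5; S2 reads c2=2 → after 3×micro: 2 ⇒ (c0=-94, c1=5, c2=2)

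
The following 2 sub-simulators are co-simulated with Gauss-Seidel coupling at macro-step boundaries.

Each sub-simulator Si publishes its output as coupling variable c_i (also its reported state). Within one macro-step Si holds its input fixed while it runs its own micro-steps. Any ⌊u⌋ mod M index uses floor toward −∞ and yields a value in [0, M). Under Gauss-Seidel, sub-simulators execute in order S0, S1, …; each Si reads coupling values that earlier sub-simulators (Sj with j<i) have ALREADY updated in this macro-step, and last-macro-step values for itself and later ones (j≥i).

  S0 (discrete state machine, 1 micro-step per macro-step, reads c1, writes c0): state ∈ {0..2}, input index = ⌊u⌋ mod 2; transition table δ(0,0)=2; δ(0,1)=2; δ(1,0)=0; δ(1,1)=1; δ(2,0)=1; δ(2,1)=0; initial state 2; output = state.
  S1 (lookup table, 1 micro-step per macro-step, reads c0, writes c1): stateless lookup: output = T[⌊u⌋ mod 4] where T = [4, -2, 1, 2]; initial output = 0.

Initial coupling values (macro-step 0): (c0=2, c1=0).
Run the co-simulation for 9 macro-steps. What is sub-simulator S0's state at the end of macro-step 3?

S0 state at macro-step 3 = 2

macro 1: S0 reads c1=0 → after 1×micro: 1; S1 reads c0=1 → after 1×micro: -2 ⇒ (c0=1, c1=-2)
macro 2: S0 reads c1=-2 → after 1×micro: 0; S1 reads c0=0 → after 1×micro: 4 ⇒ (c0=0, c1=4)
macro 3: S0 reads c1=4 → after 1×micro: 2; S1 reads c0=2 → after 1×micro: 1 ⇒ (c0=2, c1=1)
macro 4: S0 reads c1=1 → after 1×micro: 0; S1 reads c0=0 → after 1×micro: 4 ⇒ (c0=0, c1=4)
macro 5: S0 reads c1=4 → after 1×micro: 2; S1 reads c0=2 → after 1×micro: 1 ⇒ (c0=2, c1=1)
macro 6: S0 reads c1=1 → after 1×micro: 0; S1 reads c0=0 → after 1×micro: 4 ⇒ (c0=0, c1=4)
macro 7: S0 reads c1=4 → after 1×micro: 2; S1 reads c0=2 → after 1×micro: 1 ⇒ (c0=2, c1=1)
macro 8: S0 reads c1=1 → after 1×micro: 0; S1 reads c0=0 → after 1×micro: 4 ⇒ (c0=0, c1=4)
macro 9: S0 reads c1=4 → after 1×micro: 2; S1 reads c0=2 → after 1×micro: 1 ⇒ (c0=2, c1=1)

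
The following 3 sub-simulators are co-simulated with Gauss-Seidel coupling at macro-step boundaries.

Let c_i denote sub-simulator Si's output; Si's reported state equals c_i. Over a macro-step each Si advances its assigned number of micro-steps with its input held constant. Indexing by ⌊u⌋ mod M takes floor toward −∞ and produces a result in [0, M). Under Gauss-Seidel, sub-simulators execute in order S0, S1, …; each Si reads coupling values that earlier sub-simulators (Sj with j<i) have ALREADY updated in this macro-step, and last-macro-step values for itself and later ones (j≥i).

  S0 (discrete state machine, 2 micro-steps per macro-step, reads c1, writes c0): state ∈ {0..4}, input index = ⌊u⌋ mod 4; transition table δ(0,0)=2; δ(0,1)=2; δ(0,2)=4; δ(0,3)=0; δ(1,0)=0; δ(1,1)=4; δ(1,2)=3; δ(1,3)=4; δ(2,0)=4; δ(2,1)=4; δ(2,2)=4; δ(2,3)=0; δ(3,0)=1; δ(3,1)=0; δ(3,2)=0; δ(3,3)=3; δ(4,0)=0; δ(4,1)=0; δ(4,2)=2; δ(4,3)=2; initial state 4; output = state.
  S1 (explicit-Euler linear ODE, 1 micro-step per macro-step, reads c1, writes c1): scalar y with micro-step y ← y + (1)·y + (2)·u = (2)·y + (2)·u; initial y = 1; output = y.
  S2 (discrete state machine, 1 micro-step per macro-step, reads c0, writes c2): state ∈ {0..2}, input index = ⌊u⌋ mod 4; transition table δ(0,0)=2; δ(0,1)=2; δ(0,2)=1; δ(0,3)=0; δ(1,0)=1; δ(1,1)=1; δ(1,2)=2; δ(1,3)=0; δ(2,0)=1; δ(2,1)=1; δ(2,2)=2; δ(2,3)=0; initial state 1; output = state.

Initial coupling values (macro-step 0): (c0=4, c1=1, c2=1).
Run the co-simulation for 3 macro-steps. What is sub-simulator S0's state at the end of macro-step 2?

S0 state at macro-step 2 = 0

macro 1: S0 reads c1=1 → after 2×micro: 2; S1 reads c1=1 → after 1×micro: 4; S2 reads c0=2 → after 1×micro: 2 ⇒ (c0=2, c1=4, c2=2)
macro 2: S0 reads c1=4 → after 2×micro: 0; S1 reads c1=4 → after 1×micro: 16; S2 reads c0=0 → after 1×micro: 1 ⇒ (c0=0, c1=16, c2=1)
macro 3: S0 reads c1=16 → after 2×micro: 4; S1 reads c1=16 → after 1×micro: 64; S2 reads c0=4 → after 1×micro: 1 ⇒ (c0=4, c1=64, c2=1)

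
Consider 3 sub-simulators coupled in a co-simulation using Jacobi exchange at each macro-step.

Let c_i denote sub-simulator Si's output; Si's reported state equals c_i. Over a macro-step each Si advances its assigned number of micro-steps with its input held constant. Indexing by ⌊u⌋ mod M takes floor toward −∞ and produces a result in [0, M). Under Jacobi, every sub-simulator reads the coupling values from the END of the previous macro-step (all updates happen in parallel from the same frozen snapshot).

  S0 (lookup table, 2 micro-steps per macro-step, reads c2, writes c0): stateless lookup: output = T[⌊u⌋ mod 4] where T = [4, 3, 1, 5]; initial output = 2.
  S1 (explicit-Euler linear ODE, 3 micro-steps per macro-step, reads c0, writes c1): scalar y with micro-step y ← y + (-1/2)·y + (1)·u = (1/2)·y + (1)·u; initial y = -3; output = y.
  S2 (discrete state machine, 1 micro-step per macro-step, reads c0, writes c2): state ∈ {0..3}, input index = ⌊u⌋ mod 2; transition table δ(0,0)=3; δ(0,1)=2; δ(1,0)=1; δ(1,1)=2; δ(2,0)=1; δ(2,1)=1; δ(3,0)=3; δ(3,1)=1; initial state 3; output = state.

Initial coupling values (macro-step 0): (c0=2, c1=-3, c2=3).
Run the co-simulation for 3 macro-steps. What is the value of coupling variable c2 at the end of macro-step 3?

macro 1: S0 reads c2=3 → after 2×micro: 5; S1 reads c0=2 → after 3×micro: 25/8; S2 reads c0=2 → after 1×micro: 3 ⇒ (c0=5, c1=25/8, c2=3)
macro 2: S0 reads c2=3 → after 2×micro: 5; S1 reads c0=5 → after 3×micro: 585/64; S2 reads c0=5 → after 1×micro: 1 ⇒ (c0=5, c1=585/64, c2=1)
macro 3: S0 reads c2=1 → after 2×micro: 3; S1 reads c0=5 → after 3×micro: 5065/512; S2 reads c0=5 → after 1×micro: 2 ⇒ (c0=3, c1=5065/512, c2=2)

c2 at macro-step 3 = 2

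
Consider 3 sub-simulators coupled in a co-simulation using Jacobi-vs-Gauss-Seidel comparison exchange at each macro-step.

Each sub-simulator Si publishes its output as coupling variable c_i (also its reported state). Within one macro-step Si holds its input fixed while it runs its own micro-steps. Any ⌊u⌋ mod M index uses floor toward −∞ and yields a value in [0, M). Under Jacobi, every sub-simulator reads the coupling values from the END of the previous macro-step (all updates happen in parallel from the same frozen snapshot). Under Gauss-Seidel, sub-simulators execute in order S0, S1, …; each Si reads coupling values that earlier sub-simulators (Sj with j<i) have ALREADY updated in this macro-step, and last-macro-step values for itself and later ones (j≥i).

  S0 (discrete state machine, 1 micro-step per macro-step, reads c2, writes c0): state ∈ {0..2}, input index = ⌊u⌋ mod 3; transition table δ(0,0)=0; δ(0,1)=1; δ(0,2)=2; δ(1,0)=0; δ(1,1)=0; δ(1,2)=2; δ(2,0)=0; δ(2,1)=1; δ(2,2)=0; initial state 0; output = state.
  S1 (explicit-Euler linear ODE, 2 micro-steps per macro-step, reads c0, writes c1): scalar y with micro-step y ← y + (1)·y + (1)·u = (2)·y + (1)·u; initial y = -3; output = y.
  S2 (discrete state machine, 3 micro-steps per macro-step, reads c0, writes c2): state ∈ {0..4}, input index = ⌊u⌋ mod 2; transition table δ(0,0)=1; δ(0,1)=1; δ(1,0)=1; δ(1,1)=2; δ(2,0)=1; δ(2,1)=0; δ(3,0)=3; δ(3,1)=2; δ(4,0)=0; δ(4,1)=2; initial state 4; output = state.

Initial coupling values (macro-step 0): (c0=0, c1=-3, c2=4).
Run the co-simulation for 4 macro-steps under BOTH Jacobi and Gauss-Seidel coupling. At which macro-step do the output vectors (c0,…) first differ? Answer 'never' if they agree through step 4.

first divergence at macro-step: 1

[Jacobi] macro 1: S0 reads c2=4 → after 1×micro: 1; S1 reads c0=0 → after 2×micro: -12; S2 reads c0=0 → after 3×micro: 1 ⇒ (c0=1, c1=-12, c2=1)
[Jacobi] macro 2: S0 reads c2=1 → after 1×micro: 0; S1 reads c0=1 → after 2×micro: -45; S2 reads c0=1 → after 3×micro: 1 ⇒ (c0=0, c1=-45, c2=1)
[Jacobi] macro 3: S0 reads c2=1 → after 1×micro: 1; S1 reads c0=0 → after 2×micro: -180; S2 reads c0=0 → after 3×micro: 1 ⇒ (c0=1, c1=-180, c2=1)
[Jacobi] macro 4: S0 reads c2=1 → after 1×micro: 0; S1 reads c0=1 → after 2×micro: -717; S2 reads c0=1 → after 3×micro: 1 ⇒ (c0=0, c1=-717, c2=1)
[Gauss-Seidel] macro 1: S0 reads c2=4 → after 1×micro: 1; S1 reads c0=1 → after 2×micro: -9; S2 reads c0=1 → after 3×micro: 1 ⇒ (c0=1, c1=-9, c2=1)
[Gauss-Seidel] macro 2: S0 reads c2=1 → after 1×micro: 0; S1 reads c0=0 → after 2×micro: -36; S2 reads c0=0 → after 3×micro: 1 ⇒ (c0=0, c1=-36, c2=1)
[Gauss-Seidel] macro 3: S0 reads c2=1 → after 1×micro: 1; S1 reads c0=1 → after 2×micro: -141; S2 reads c0=1 → after 3×micro: 1 ⇒ (c0=1, c1=-141, c2=1)
[Gauss-Seidel] macro 4: S0 reads c2=1 → after 1×micro: 0; S1 reads c0=0 → after 2×micro: -564; S2 reads c0=0 → after 3×micro: 1 ⇒ (c0=0, c1=-564, c2=1)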